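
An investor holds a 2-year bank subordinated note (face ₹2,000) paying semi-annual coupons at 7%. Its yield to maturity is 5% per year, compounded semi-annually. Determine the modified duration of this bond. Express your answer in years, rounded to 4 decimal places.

Periodic yield y = 0.025. First find Macaulay duration:
  t   CF        PV=CF/(1+0.025)^t    t·PV
  1        70.00        68.2927        68.2927
  2        70.00        66.6270       133.2540
  3        70.00        65.0020       195.0059
  4     2,070.00     1,875.3178     7,501.2713
  Σ                  2,075.2395     7,897.8239
P = 2,075.2395; Macaulay duration = 7,897.8239 / 2,075.2395 = 3.80574 half-year periods = 1.90287 years.
Modified duration = D_Mac / (1 + y) = 1.90287 / 1.025 = 1.85646 years.

1.8565 years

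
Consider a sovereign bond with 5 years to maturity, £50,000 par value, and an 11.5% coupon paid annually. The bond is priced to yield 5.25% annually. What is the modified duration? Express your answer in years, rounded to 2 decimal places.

Periodic yield y = 0.0525. First find Macaulay duration:
  t   CF        PV=CF/(1+0.0525)^t    t·PV
  1     5,750.00     5,463.1829     5,463.1829
  2     5,750.00     5,190.6726    10,381.3452
  3     5,750.00     4,931.7554    14,795.2663
  4     5,750.00     4,685.7534    18,743.0135
  5    55,750.00    43,165.2588   215,826.2940
  Σ                 63,436.6231   265,209.1019
P = 63,436.6231; Macaulay duration = 265,209.1019 / 63,436.6231 = 4.18069 years.
Modified duration = D_Mac / (1 + y) = 4.18069 / 1.0525 = 3.97216 years.

3.97 years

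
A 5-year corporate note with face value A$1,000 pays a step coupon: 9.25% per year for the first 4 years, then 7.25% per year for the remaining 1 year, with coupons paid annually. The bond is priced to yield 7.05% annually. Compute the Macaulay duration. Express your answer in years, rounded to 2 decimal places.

4.25 years

Periodic yield y = 0.0705. Discount each cash flow and weight by its year:
  t   CF        PV=CF/(1+0.0705)^t    t·PV
  1        92.50        86.4082        86.4082
  2        92.50        80.7176       161.4353
  3        92.50        75.4018       226.2054
  4        92.50        70.4361       281.7442
  5     1,072.50       762.8935     3,814.4677
  Σ                  1,075.8573     4,570.2609
Price P = Σ PV = 1,075.8573.
Macaulay duration = Σ(t·PV) / P = 4,570.2609 / 1,075.8573 = 4.24802 years.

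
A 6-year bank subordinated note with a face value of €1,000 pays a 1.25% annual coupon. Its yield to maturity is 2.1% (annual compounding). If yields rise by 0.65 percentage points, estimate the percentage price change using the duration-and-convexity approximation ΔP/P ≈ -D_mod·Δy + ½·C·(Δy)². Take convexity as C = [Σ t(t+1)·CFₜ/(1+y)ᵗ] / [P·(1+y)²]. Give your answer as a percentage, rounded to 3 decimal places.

-3.619%

With y = 0.021:
  t   CF        PV=CF/(1+0.021)^t    t·PV        t(t+1)·PV
  1        12.50        12.2429        12.2429          24.4858
  2        12.50        11.9911        23.9822          71.9465
  3        12.50        11.7445        35.2334         140.9334
  4        12.50        11.5029        46.0116         230.0578
  5        12.50        11.2663        56.3315         337.9890
  6     1,012.50       893.8005     5,362.8028      37,539.6198
  Σ                    952.5481     5,536.6043      38,345.0324
P = 952.5481; D_Mac = 5.81241 yrs; D_mod = 5.69286 yrs; C = 38.61630.
Duration effect: -5.69286 × (+0.0065) = -0.037004
Convexity effect: 0.5 × 38.61630 × (0.0065)² = +0.0008158
ΔP/P ≈ -0.037004 + 0.0008158 = -0.036188 = -3.6188%.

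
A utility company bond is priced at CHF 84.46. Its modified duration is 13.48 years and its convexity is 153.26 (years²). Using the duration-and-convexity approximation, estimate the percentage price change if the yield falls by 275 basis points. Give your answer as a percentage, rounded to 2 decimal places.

+42.87%

Duration effect: -D_mod·Δy = -13.48 × (-0.0275) = +0.370700
Convexity effect: ½·C·(Δy)² = 0.5 × 153.26 × (-0.0275)² = +0.0579514375
ΔP/P ≈ +0.370700 + 0.0579514375 = +0.4286514375
= +42.86514375%.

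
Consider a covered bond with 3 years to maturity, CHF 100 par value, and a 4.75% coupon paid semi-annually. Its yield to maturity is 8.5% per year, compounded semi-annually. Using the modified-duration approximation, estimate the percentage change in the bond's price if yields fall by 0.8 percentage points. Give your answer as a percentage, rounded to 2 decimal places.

+2.16%

Periodic yield y = 0.0425. Modified duration first:
  t   CF        PV=CF/(1+0.0425)^t    t·PV
  1        2.375         2.2782         2.2782
  2        2.375         2.1853         4.3706
  3        2.375         2.0962         6.2886
  4        2.375         2.0108         8.0430
  5        2.375         1.9288         9.6439
  6      102.375        79.7513       478.5075
  Σ                     90.2505       509.1319
P = 90.2505; D_Mac = 5.64132 half-year periods = 2.82066 yrs; D_mod = 2.82066/(1+0.0425) = 2.70567 yrs.
ΔP/P ≈ -D_mod · Δy = -2.70567 × (-0.008) = +0.021645 = +2.1645%.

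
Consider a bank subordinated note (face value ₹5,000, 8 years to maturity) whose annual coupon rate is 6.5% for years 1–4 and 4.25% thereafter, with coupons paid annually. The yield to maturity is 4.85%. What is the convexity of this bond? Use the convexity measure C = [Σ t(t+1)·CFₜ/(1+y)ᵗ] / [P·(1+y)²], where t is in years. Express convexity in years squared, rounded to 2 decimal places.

With y = 0.0485:
  t   CF        PV=CF/(1+0.0485)^t    t·PV        t(t+1)·PV
  1       325.00       309.9666       309.9666         619.9332
  2       325.00       295.6286       591.2573       1,773.7718
  3       325.00       281.9539       845.8616       3,383.4464
  4       325.00       268.9117     1,075.6466       5,378.2331
  5       212.50       167.6937       838.4685       5,030.8112
  6       212.50       159.9368       959.6206       6,717.3444
  7       212.50       152.5386     1,067.7705       8,542.1642
  8     5,212.50     3,568.6059    28,548.8472     256,939.6250
  Σ                  5,205.2358    34,237.4390     288,385.3293
P = 5,205.2358.
Convexity = Σ t(t+1)·PV / [P·(1+y)²] = 288,385.3293 / (5,205.2358 × 1.099352) = 50.39598.

50.40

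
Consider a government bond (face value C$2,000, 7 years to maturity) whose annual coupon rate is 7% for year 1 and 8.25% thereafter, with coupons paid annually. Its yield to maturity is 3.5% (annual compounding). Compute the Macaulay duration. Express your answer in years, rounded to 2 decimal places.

5.82 years

Periodic yield y = 0.035. Discount each cash flow and weight by its year:
  t   CF        PV=CF/(1+0.035)^t    t·PV
  1       140.00       135.2657       135.2657
  2       165.00       154.0293       308.0585
  3       165.00       148.8205       446.4616
  4       165.00       143.7880       575.1519
  5       165.00       138.9256       694.6279
  6       165.00       134.2276       805.3656
  7     2,165.00     1,701.6704    11,911.6930
  Σ                  2,556.7271    14,876.6243
Price P = Σ PV = 2,556.7271.
Macaulay duration = Σ(t·PV) / P = 14,876.6243 / 2,556.7271 = 5.81862 years.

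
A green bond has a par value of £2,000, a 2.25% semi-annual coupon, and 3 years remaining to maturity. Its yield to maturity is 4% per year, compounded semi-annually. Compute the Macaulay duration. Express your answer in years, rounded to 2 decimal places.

2.92 years

Periodic yield y = 0.02. Discount each cash flow and weight by its period:
  t   CF        PV=CF/(1+0.02)^t    t·PV
  1        22.50        22.0588        22.0588
  2        22.50        21.6263        43.2526
  3        22.50        21.2023        63.6068
  4        22.50        20.7865        83.1461
  5        22.50        20.3789       101.8947
  6     2,022.50     1,795.9221    10,775.5327
  Σ                  1,901.9750    11,089.4917
Price P = Σ PV = 1,901.9750.
Macaulay duration = Σ(t·PV) / P = 11,089.4917 / 1,901.9750 = 5.83051 half-year periods.
In years: 5.83051 / 2 = 2.91526 years.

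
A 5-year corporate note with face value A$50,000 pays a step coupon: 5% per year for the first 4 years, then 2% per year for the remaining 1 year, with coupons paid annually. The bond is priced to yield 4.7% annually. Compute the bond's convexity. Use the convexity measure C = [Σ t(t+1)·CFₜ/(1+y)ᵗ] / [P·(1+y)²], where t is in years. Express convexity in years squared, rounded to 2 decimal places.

24.02

With y = 0.047:
  t   CF        PV=CF/(1+0.047)^t    t·PV        t(t+1)·PV
  1     2,500.00     2,387.7746     2,387.7746       4,775.5492
  2     2,500.00     2,280.5870     4,561.1740      13,683.5220
  3     2,500.00     2,178.2111     6,534.6333      26,138.5330
  4     2,500.00     2,080.4308     8,321.7233      41,608.6167
  5    51,000.00    40,535.6151   202,678.0756   1,216,068.4535
  Σ                 49,462.6186   224,483.3808   1,302,274.6744
P = 49,462.6186.
Convexity = Σ t(t+1)·PV / [P·(1+y)²] = 1,302,274.6744 / (49,462.6186 × 1.096209) = 24.01774.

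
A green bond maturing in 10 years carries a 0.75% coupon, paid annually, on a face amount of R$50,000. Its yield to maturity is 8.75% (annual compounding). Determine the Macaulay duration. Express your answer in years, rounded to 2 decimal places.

9.48 years

Periodic yield y = 0.0875. Discount each cash flow and weight by its year:
  t   CF        PV=CF/(1+0.0875)^t    t·PV
  1       375.00       344.8276       344.8276
  2       375.00       317.0828       634.1657
  3       375.00       291.5704       874.7113
  4       375.00       268.1107     1,072.4429
  5       375.00       246.5386     1,232.6930
  6       375.00       226.7022     1,360.2130
  7       375.00       208.4618     1,459.2323
  8       375.00       191.6890     1,533.5118
  9       375.00       176.2657     1,586.3915
  10   50,375.00    21,773.2071   217,732.0707
  Σ                 24,044.4559   227,830.2600
Price P = Σ PV = 24,044.4559.
Macaulay duration = Σ(t·PV) / P = 227,830.2600 / 24,044.4559 = 9.47538 years.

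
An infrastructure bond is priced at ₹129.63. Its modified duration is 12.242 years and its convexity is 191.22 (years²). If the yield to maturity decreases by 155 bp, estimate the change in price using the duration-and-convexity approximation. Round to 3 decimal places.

Duration effect: -D_mod·Δy = -12.242 × (-0.0155) = +0.189751
Convexity effect: ½·C·(Δy)² = 0.5 × 191.22 × (-0.0155)² = +0.0229703025
ΔP/P ≈ +0.189751 + 0.0229703025 = +0.2127213025
ΔP ≈ 129.63 × (+0.2127213025) = +27.575062443075.

+₹27.575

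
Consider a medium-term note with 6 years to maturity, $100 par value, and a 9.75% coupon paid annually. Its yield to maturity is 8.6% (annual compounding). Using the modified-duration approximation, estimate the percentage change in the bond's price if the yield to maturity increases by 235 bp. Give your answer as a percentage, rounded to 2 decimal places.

Periodic yield y = 0.086. Modified duration first:
  t   CF        PV=CF/(1+0.086)^t    t·PV
  1         9.75         8.9779         8.9779
  2         9.75         8.2669        16.5339
  3         9.75         7.6123        22.8369
  4         9.75         7.0095        28.0379
  5         9.75         6.4544        32.2720
  6       109.75        66.8999       401.3995
  Σ                    105.2209       510.0580
P = 105.2209; D_Mac = 4.84750 yrs; D_mod = 4.84750/(1+0.086) = 4.46362 yrs.
ΔP/P ≈ -D_mod · Δy = -4.46362 × (+0.0235) = -0.104895 = -10.4895%.

-10.49%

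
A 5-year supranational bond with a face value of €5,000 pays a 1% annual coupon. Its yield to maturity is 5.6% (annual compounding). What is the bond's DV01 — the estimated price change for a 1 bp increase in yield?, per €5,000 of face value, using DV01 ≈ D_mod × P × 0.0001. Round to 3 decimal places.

Periodic yield y = 0.056.
  t   CF        PV=CF/(1+0.056)^t    t·PV
  1        50.00        47.3485        47.3485
  2        50.00        44.8376        89.6752
  3        50.00        42.4598       127.3795
  4        50.00        40.2082       160.8327
  5     5,050.00     3,845.6680    19,228.3399
  Σ                  4,020.5221    19,653.5758
P = 4,020.5221; D_Mac = 4.88831 yrs; D_mod = 4.62909 yrs.
DV01 ≈ 4.62909 × 4,020.5221 × 0.0001 = 1.861134.

€1.861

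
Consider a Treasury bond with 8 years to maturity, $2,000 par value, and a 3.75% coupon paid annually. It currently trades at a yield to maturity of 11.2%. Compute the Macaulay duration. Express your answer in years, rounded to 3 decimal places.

Periodic yield y = 0.112. Discount each cash flow and weight by its year:
  t   CF        PV=CF/(1+0.112)^t    t·PV
  1        75.00        67.4460        67.4460
  2        75.00        60.6529       121.3058
  3        75.00        54.5440       163.6320
  4        75.00        49.0504       196.2014
  5        75.00        44.1100       220.5501
  6        75.00        39.6673       238.0037
  7        75.00        35.6720       249.7042
  8     2,075.00       887.5234     7,100.1870
  Σ                  1,238.6660     8,357.0303
Price P = Σ PV = 1,238.6660.
Macaulay duration = Σ(t·PV) / P = 8,357.0303 / 1,238.6660 = 6.74680 years.

6.747 years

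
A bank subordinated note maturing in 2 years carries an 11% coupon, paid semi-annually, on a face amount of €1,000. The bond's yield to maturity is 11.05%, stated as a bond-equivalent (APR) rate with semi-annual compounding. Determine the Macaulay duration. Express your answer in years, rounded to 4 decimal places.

Periodic yield y = 0.05525. Discount each cash flow and weight by its period:
  t   CF        PV=CF/(1+0.05525)^t    t·PV
  1        55.00        52.1204        52.1204
  2        55.00        49.3915        98.7829
  3        55.00        46.8055       140.4164
  4     1,055.00       850.8069     3,403.2277
  Σ                    999.1242     3,694.5474
Price P = Σ PV = 999.1242.
Macaulay duration = Σ(t·PV) / P = 3,694.5474 / 999.1242 = 3.69779 half-year periods.
In years: 3.69779 / 2 = 1.84889 years.

1.8489 years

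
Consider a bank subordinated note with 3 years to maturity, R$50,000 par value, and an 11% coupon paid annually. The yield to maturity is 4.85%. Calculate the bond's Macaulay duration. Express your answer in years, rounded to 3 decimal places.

2.735 years

Periodic yield y = 0.0485. Discount each cash flow and weight by its year:
  t   CF        PV=CF/(1+0.0485)^t    t·PV
  1     5,500.00     5,245.5889     5,245.5889
  2     5,500.00     5,002.9461    10,005.8921
  3    55,500.00    48,149.0451   144,447.1354
  Σ                 58,397.5801   159,698.6164
Price P = Σ PV = 58,397.5801.
Macaulay duration = Σ(t·PV) / P = 159,698.6164 / 58,397.5801 = 2.73468 years.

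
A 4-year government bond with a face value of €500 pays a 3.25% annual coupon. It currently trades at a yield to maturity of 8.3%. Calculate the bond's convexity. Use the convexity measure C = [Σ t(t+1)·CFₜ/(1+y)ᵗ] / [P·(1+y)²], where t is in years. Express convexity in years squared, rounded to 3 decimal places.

With y = 0.083:
  t   CF        PV=CF/(1+0.083)^t    t·PV        t(t+1)·PV
  1        16.25        15.0046        15.0046          30.0092
  2        16.25        13.8547        27.7094          83.1281
  3        16.25        12.7929        38.3786         153.5144
  4       516.25       375.2721     1,501.0883       7,505.4413
  Σ                    416.9242     1,582.1808       7,772.0931
P = 416.9242.
Convexity = Σ t(t+1)·PV / [P·(1+y)²] = 7,772.0931 / (416.9242 × 1.172889) = 15.89366.

15.894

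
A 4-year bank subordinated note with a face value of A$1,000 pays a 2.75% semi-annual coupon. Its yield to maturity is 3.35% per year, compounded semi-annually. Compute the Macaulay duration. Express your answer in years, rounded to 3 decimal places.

Periodic yield y = 0.01675. Discount each cash flow and weight by its period:
  t   CF        PV=CF/(1+0.01675)^t    t·PV
  1        13.75        13.5235        13.5235
  2        13.75        13.3007        26.6014
  3        13.75        13.0816        39.2447
  4        13.75        12.8661        51.4643
  5        13.75        12.6541        63.2706
  6        13.75        12.4457        74.6739
  7        13.75        12.2406        85.6843
  8     1,013.75       887.6003     7,100.8020
  Σ                    977.7125     7,455.2648
Price P = Σ PV = 977.7125.
Macaulay duration = Σ(t·PV) / P = 7,455.2648 / 977.7125 = 7.62521 half-year periods.
In years: 7.62521 / 2 = 3.81261 years.

3.813 years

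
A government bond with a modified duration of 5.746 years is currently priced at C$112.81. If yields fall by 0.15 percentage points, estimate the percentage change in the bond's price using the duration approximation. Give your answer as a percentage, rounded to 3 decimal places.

+0.862%

Duration approximation: ΔP/P ≈ -D_mod · Δy = -5.746 × (-0.0015) = +0.008619.
As a percentage: +0.8619%.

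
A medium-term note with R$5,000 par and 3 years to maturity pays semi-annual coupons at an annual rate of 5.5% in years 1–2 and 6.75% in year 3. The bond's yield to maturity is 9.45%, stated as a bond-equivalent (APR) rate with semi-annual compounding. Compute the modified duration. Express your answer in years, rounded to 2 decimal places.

2.67 years

Periodic yield y = 0.04725. First find Macaulay duration:
  t   CF        PV=CF/(1+0.04725)^t    t·PV
  1       137.50       131.2963       131.2963
  2       137.50       125.3724       250.7448
  3       137.50       119.7158       359.1475
  4       137.50       114.3145       457.2579
  5       168.75       133.9652       669.8259
  6     5,168.75     3,918.1703    23,509.0220
  Σ                  4,542.8345    25,377.2944
P = 4,542.8345; Macaulay duration = 25,377.2944 / 4,542.8345 = 5.58622 half-year periods = 2.79311 years.
Modified duration = D_Mac / (1 + y) = 2.79311 / 1.04725 = 2.66709 years.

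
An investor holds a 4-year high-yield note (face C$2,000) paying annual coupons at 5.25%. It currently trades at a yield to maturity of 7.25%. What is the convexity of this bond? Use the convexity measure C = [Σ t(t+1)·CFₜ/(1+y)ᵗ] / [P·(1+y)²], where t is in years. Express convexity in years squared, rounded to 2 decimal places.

15.65

With y = 0.0725:
  t   CF        PV=CF/(1+0.0725)^t    t·PV        t(t+1)·PV
  1       105.00        97.9021        97.9021         195.8042
  2       105.00        91.2840       182.5680         547.7040
  3       105.00        85.1133       255.3399       1,021.3595
  4     2,105.00     1,590.9733     6,363.8933      31,819.4664
  Σ                  1,865.2727     6,899.7033      33,584.3342
P = 1,865.2727.
Convexity = Σ t(t+1)·PV / [P·(1+y)²] = 33,584.3342 / (1,865.2727 × 1.150256) = 15.65308.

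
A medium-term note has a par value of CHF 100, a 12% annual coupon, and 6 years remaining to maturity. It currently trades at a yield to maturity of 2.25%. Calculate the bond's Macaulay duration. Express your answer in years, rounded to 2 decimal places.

Periodic yield y = 0.0225. Discount each cash flow and weight by its year:
  t   CF        PV=CF/(1+0.0225)^t    t·PV
  1        12.00        11.7359        11.7359
  2        12.00        11.4777        22.9554
  3        12.00        11.2251        33.6754
  4        12.00        10.9781        43.9125
  5        12.00        10.7365        53.6827
  6       112.00        98.0027       588.0163
  Σ                    154.1561       753.9782
Price P = Σ PV = 154.1561.
Macaulay duration = Σ(t·PV) / P = 753.9782 / 154.1561 = 4.89100 years.

4.89 years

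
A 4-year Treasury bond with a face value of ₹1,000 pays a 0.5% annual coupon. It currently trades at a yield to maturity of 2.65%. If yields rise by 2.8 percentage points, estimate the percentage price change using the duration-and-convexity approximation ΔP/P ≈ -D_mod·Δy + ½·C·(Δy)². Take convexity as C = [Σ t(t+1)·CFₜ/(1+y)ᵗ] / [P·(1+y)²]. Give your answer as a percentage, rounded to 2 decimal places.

With y = 0.0265:
  t   CF        PV=CF/(1+0.0265)^t    t·PV        t(t+1)·PV
  1         5.00         4.8709         4.8709           9.7418
  2         5.00         4.7452         9.4903          28.4710
  3         5.00         4.6227        13.8680          55.4721
  4     1,005.00       905.1702     3,620.6808      18,103.4040
  Σ                    919.4090     3,648.9101      18,197.0889
P = 919.4090; D_Mac = 3.96876 yrs; D_mod = 3.86630 yrs; C = 18.78345.
Duration effect: -3.86630 × (+0.028) = -0.108256
Convexity effect: 0.5 × 18.78345 × (0.028)² = +0.0073631
ΔP/P ≈ -0.108256 + 0.0073631 = -0.100893 = -10.0893%.

-10.09%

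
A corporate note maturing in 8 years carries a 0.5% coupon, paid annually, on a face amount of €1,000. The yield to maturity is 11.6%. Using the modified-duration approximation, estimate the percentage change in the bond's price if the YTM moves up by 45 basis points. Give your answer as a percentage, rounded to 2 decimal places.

Periodic yield y = 0.116. Modified duration first:
  t   CF        PV=CF/(1+0.116)^t    t·PV
  1         5.00         4.4803         4.4803
  2         5.00         4.0146         8.0292
  3         5.00         3.5973        10.7919
  4         5.00         3.2234        12.8936
  5         5.00         2.8883        14.4417
  6         5.00         2.5881        15.5287
  7         5.00         2.3191        16.2337
  8     1,005.00       417.6885     3,341.5079
  Σ                    440.7996     3,423.9071
P = 440.7996; D_Mac = 7.76749 yrs; D_mod = 7.76749/(1+0.116) = 6.96012 yrs.
ΔP/P ≈ -D_mod · Δy = -6.96012 × (+0.0045) = -0.031321 = -3.1321%.

-3.13%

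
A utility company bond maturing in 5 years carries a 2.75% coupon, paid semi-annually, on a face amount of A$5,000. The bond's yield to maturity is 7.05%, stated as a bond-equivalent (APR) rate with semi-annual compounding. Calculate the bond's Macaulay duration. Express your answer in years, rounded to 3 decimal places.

4.667 years

Periodic yield y = 0.03525. Discount each cash flow and weight by its period:
  t   CF        PV=CF/(1+0.03525)^t    t·PV
  1        68.75        66.4091        66.4091
  2        68.75        64.1479       128.2957
  3        68.75        61.9636       185.8909
  4        68.75        59.8538       239.4152
  5        68.75        57.8158       289.0790
  6        68.75        55.8472       335.0831
  7        68.75        53.9456       377.6192
  8        68.75        52.1088       416.8701
  9        68.75        50.3345       453.0103
  10    5,068.75     3,584.6642    35,846.6421
  Σ                  4,107.0904    38,338.3148
Price P = Σ PV = 4,107.0904.
Macaulay duration = Σ(t·PV) / P = 38,338.3148 / 4,107.0904 = 9.33467 half-year periods.
In years: 9.33467 / 2 = 4.66733 years.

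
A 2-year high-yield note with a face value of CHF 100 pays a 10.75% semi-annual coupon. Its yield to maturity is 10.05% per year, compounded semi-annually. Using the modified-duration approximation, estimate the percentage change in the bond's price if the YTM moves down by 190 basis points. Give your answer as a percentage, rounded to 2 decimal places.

+3.35%

Periodic yield y = 0.05025. Modified duration first:
  t   CF        PV=CF/(1+0.05025)^t    t·PV
  1        5.375         5.1178         5.1178
  2        5.375         4.8730         9.7459
  3        5.375         4.6398        13.9194
  4      105.375        86.6098       346.4390
  Σ                    101.2404       375.2222
P = 101.2404; D_Mac = 3.70625 half-year periods = 1.85313 yrs; D_mod = 1.85313/(1+0.05025) = 1.76446 yrs.
ΔP/P ≈ -D_mod · Δy = -1.76446 × (-0.019) = +0.033525 = +3.3525%.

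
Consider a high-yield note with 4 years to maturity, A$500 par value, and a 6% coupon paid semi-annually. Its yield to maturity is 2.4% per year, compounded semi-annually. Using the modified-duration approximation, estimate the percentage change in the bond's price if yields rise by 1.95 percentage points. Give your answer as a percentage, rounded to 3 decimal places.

Periodic yield y = 0.012. Modified duration first:
  t   CF        PV=CF/(1+0.012)^t    t·PV
  1        15.00        14.8221        14.8221
  2        15.00        14.6464        29.2928
  3        15.00        14.4727        43.4181
  4        15.00        14.3011        57.2044
  5        15.00        14.1315        70.6576
  6        15.00        13.9639        83.7837
  7        15.00        13.7984        96.5886
  8       515.00       468.1264     3,745.0112
  Σ                    568.2625     4,140.7783
P = 568.2625; D_Mac = 7.28673 half-year periods = 3.64337 yrs; D_mod = 3.64337/(1+0.012) = 3.60017 yrs.
ΔP/P ≈ -D_mod · Δy = -3.60017 × (+0.0195) = -0.070203 = -7.0203%.

-7.020%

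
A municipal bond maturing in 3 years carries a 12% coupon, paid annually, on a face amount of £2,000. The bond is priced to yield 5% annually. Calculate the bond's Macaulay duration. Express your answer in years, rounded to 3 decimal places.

2.717 years

Periodic yield y = 0.05. Discount each cash flow and weight by its year:
  t   CF        PV=CF/(1+0.05)^t    t·PV
  1       240.00       228.5714       228.5714
  2       240.00       217.6871       435.3741
  3     2,240.00     1,934.9962     5,804.9887
  Σ                  2,381.2547     6,468.9342
Price P = Σ PV = 2,381.2547.
Macaulay duration = Σ(t·PV) / P = 6,468.9342 / 2,381.2547 = 2.71661 years.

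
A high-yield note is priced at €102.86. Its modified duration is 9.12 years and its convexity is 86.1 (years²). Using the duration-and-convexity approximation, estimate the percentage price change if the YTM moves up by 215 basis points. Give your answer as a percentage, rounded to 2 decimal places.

-17.62%

Duration effect: -D_mod·Δy = -9.12 × (+0.0215) = -0.196080
Convexity effect: ½·C·(Δy)² = 0.5 × 86.1 × (0.0215)² = +0.0198998625
ΔP/P ≈ -0.196080 + 0.0198998625 = -0.1761801375
= -17.61801375%.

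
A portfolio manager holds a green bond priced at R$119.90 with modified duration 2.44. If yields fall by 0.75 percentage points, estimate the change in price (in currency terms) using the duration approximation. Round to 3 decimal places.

+R$2.194

Duration approximation: ΔP/P ≈ -D_mod · Δy = -2.44 × (-0.0075) = +0.018300.
ΔP ≈ 119.90 × (+0.018300) = +2.19417.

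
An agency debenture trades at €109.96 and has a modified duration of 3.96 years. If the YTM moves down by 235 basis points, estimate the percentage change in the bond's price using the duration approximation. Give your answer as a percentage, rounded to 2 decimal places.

Duration approximation: ΔP/P ≈ -D_mod · Δy = -3.96 × (-0.0235) = +0.093060.
As a percentage: +9.3060%.

+9.31%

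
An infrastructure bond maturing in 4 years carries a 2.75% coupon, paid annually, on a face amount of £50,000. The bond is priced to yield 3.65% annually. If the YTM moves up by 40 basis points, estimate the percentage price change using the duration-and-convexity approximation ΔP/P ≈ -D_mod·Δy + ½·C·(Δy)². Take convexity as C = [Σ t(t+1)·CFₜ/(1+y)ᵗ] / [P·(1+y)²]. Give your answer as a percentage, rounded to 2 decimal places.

-1.47%

With y = 0.0365:
  t   CF        PV=CF/(1+0.0365)^t    t·PV        t(t+1)·PV
  1     1,375.00     1,326.5798     1,326.5798       2,653.1597
  2     1,375.00     1,279.8648     2,559.7295       7,679.1886
  3     1,375.00     1,234.7948     3,704.3843      14,817.5372
  4    51,375.00    44,511.7439   178,046.9754     890,234.8771
  Σ                 48,352.9832   185,637.6691     915,384.7626
P = 48,352.9832; D_Mac = 3.83922 yrs; D_mod = 3.70402 yrs; C = 17.62146.
Duration effect: -3.70402 × (+0.004) = -0.014816
Convexity effect: 0.5 × 17.62146 × (0.004)² = +0.0001410
ΔP/P ≈ -0.014816 + 0.0001410 = -0.014675 = -1.4675%.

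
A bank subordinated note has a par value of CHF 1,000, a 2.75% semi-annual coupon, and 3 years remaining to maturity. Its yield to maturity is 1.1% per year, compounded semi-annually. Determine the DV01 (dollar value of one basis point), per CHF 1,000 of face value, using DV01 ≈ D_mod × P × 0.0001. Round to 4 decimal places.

CHF 0.3027

Periodic yield y = 0.0055.
  t   CF        PV=CF/(1+0.0055)^t    t·PV
  1        13.75        13.6748        13.6748
  2        13.75        13.6000        27.2000
  3        13.75        13.5256        40.5768
  4        13.75        13.4516        53.8065
  5        13.75        13.3780        66.8902
  6     1,013.75       980.9309     5,885.5854
  Σ                  1,048.5609     6,087.7336
P = 1,048.5609; D_Mac = 5.80580 half-year periods = 2.90290 yrs; D_mod = 2.88702 yrs.
DV01 ≈ 2.88702 × 1,048.5609 × 0.0001 = 0.302722.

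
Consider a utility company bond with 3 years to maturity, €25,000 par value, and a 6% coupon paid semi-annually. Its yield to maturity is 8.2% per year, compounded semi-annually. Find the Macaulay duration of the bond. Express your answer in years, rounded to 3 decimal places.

Periodic yield y = 0.041. Discount each cash flow and weight by its period:
  t   CF        PV=CF/(1+0.041)^t    t·PV
  1       750.00       720.4611       720.4611
  2       750.00       692.0856     1,384.1712
  3       750.00       664.8277     1,994.4830
  4       750.00       638.6433     2,554.5731
  5       750.00       613.4902     3,067.4509
  6    25,750.00    20,233.5858   121,401.5151
  Σ                 23,563.0936   131,122.6543
Price P = Σ PV = 23,563.0936.
Macaulay duration = Σ(t·PV) / P = 131,122.6543 / 23,563.0936 = 5.56475 half-year periods.
In years: 5.56475 / 2 = 2.78237 years.

2.782 years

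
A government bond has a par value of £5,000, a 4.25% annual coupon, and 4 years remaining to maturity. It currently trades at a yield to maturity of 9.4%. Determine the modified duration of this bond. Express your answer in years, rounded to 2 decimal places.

3.42 years

Periodic yield y = 0.094. First find Macaulay duration:
  t   CF        PV=CF/(1+0.094)^t    t·PV
  1       212.50       194.2413       194.2413
  2       212.50       177.5515       355.1030
  3       212.50       162.2957       486.8870
  4     5,212.50     3,638.9558    14,555.8232
  Σ                  4,173.0443    15,592.0545
P = 4,173.0443; Macaulay duration = 15,592.0545 / 4,173.0443 = 3.73637 years.
Modified duration = D_Mac / (1 + y) = 3.73637 / 1.094 = 3.41533 years.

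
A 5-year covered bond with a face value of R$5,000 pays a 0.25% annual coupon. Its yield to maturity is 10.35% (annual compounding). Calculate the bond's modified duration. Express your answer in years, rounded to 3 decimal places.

Periodic yield y = 0.1035. First find Macaulay duration:
  t   CF        PV=CF/(1+0.1035)^t    t·PV
  1        12.50        11.3276        11.3276
  2        12.50        10.2652        20.5303
  3        12.50         9.3024        27.9071
  4        12.50         8.4299        33.7195
  5     5,012.50     3,063.3223    15,316.6117
  Σ                  3,102.6473    15,410.0961
P = 3,102.6473; Macaulay duration = 15,410.0961 / 3,102.6473 = 4.96676 years.
Modified duration = D_Mac / (1 + y) = 4.96676 / 1.1035 = 4.50091 years.

4.501 years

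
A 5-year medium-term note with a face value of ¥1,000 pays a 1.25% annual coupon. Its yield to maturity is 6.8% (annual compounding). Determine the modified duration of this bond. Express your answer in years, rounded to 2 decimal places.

Periodic yield y = 0.068. First find Macaulay duration:
  t   CF        PV=CF/(1+0.068)^t    t·PV
  1        12.50        11.7041        11.7041
  2        12.50        10.9589        21.9178
  3        12.50        10.2612        30.7835
  4        12.50         9.6078        38.4313
  5     1,012.50       728.6832     3,643.4161
  Σ                    771.2152     3,746.2528
P = 771.2152; Macaulay duration = 3,746.2528 / 771.2152 = 4.85760 years.
Modified duration = D_Mac / (1 + y) = 4.85760 / 1.068 = 4.54831 years.

4.55 years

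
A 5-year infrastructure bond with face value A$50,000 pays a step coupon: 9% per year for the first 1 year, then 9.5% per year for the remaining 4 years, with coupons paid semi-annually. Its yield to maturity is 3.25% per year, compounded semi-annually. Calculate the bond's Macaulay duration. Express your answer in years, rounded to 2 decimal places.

4.23 years

Periodic yield y = 0.01625. Discount each cash flow and weight by its period:
  t   CF        PV=CF/(1+0.01625)^t    t·PV
  1     2,250.00     2,214.0221     2,214.0221
  2     2,250.00     2,178.6196     4,357.2391
  3     2,375.00     2,262.8822     6,788.6465
  4     2,375.00     2,226.6983     8,906.7932
  5     2,375.00     2,191.0930    10,955.4652
  6     2,375.00     2,156.0571    12,936.3427
  7     2,375.00     2,121.5814    14,851.0700
  8     2,375.00     2,087.6570    16,701.2560
  9     2,375.00     2,054.2750    18,488.4752
  10   52,375.00    44,577.7814   445,777.8137
  Σ                 64,070.6672   541,977.1239
Price P = Σ PV = 64,070.6672.
Macaulay duration = Σ(t·PV) / P = 541,977.1239 / 64,070.6672 = 8.45905 half-year periods.
In years: 8.45905 / 2 = 4.22953 years.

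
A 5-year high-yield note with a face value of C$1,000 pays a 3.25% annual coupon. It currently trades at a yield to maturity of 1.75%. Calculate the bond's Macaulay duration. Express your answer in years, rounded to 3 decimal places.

Periodic yield y = 0.0175. Discount each cash flow and weight by its year:
  t   CF        PV=CF/(1+0.0175)^t    t·PV
  1        32.50        31.9410        31.9410
  2        32.50        31.3917        62.7834
  3        32.50        30.8518        92.5553
  4        32.50        30.3212       121.2846
  5     1,032.50       946.7122     4,733.5610
  Σ                  1,071.2178     5,042.1253
Price P = Σ PV = 1,071.2178.
Macaulay duration = Σ(t·PV) / P = 5,042.1253 / 1,071.2178 = 4.70691 years.

4.707 years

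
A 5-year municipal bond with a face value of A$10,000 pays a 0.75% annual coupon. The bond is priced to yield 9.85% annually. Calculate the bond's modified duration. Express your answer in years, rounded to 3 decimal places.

Periodic yield y = 0.0985. First find Macaulay duration:
  t   CF        PV=CF/(1+0.0985)^t    t·PV
  1        75.00        68.2749        68.2749
  2        75.00        62.1529       124.3057
  3        75.00        56.5798       169.7393
  4        75.00        51.5064       206.0255
  5    10,075.00     6,298.6104    31,493.0522
  Σ                  6,537.1244    32,061.3976
P = 6,537.1244; Macaulay duration = 32,061.3976 / 6,537.1244 = 4.90451 years.
Modified duration = D_Mac / (1 + y) = 4.90451 / 1.0985 = 4.46473 years.

4.465 years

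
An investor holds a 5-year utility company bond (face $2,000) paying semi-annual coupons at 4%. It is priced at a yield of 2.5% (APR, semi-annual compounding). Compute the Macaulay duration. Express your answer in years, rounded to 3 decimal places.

Periodic yield y = 0.0125. Discount each cash flow and weight by its period:
  t   CF        PV=CF/(1+0.0125)^t    t·PV
  1        40.00        39.5062        39.5062
  2        40.00        39.0184        78.0369
  3        40.00        38.5367       115.6102
  4        40.00        38.0610       152.2439
  5        40.00        37.5911       187.9554
  6        40.00        37.1270       222.7620
  7        40.00        36.6686       256.6805
  8        40.00        36.2159       289.7275
  9        40.00        35.7688       321.9194
  10    2,040.00     1,801.6891    18,016.8909
  Σ                  2,140.1829    19,681.3328
Price P = Σ PV = 2,140.1829.
Macaulay duration = Σ(t·PV) / P = 19,681.3328 / 2,140.1829 = 9.19610 half-year periods.
In years: 9.19610 / 2 = 4.59805 years.

4.598 years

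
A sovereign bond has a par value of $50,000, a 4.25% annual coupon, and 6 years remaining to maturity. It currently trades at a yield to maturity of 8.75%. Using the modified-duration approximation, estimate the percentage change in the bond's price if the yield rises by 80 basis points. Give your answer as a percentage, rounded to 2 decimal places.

-3.93%

Periodic yield y = 0.0875. Modified duration first:
  t   CF        PV=CF/(1+0.0875)^t    t·PV
  1     2,125.00     1,954.0230     1,954.0230
  2     2,125.00     1,796.8027     3,593.6055
  3     2,125.00     1,652.2324     4,956.6972
  4     2,125.00     1,519.2942     6,077.1767
  5     2,125.00     1,397.0521     6,985.2606
  6    52,125.00    31,511.6014   189,069.6084
  Σ                 39,831.0058   212,636.3713
P = 39,831.0058; D_Mac = 5.33846 yrs; D_mod = 5.33846/(1+0.0875) = 4.90893 yrs.
ΔP/P ≈ -D_mod · Δy = -4.90893 × (+0.008) = -0.039271 = -3.9271%.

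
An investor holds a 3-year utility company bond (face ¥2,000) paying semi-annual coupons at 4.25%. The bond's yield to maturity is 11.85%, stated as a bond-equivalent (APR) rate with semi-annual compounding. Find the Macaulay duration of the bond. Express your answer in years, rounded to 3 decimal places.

2.828 years

Periodic yield y = 0.05925. Discount each cash flow and weight by its period:
  t   CF        PV=CF/(1+0.05925)^t    t·PV
  1        42.50        40.1227        40.1227
  2        42.50        37.8784        75.7569
  3        42.50        35.7597       107.2790
  4        42.50        33.7594       135.0377
  5        42.50        31.8711       159.3553
  6     2,042.50     1,446.0098     8,676.0587
  Σ                  1,625.4011     9,193.6103
Price P = Σ PV = 1,625.4011.
Macaulay duration = Σ(t·PV) / P = 9,193.6103 / 1,625.4011 = 5.65621 half-year periods.
In years: 5.65621 / 2 = 2.82811 years.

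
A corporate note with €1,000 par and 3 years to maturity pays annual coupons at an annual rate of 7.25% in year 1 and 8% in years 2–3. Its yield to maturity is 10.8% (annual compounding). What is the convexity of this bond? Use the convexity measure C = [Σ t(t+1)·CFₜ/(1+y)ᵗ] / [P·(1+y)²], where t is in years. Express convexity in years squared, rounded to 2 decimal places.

With y = 0.108:
  t   CF        PV=CF/(1+0.108)^t    t·PV        t(t+1)·PV
  1        72.50        65.4332        65.4332         130.8664
  2        80.00        65.1644       130.3288         390.9865
  3     1,080.00       793.9707     2,381.9121       9,527.6484
  Σ                    924.5683     2,577.6741      10,049.5012
P = 924.5683.
Convexity = Σ t(t+1)·PV / [P·(1+y)²] = 10,049.5012 / (924.5683 × 1.227664) = 8.85372.

8.85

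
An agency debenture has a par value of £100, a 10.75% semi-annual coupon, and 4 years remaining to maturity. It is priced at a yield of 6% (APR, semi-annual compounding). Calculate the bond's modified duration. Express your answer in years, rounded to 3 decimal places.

3.310 years

Periodic yield y = 0.03. First find Macaulay duration:
  t   CF        PV=CF/(1+0.03)^t    t·PV
  1        5.375         5.2184         5.2184
  2        5.375         5.0665        10.1329
  3        5.375         4.9189        14.7567
  4        5.375         4.7756        19.1025
  5        5.375         4.6365        23.1826
  6        5.375         4.5015        27.0089
  7        5.375         4.3704        30.5926
  8      105.375        83.1840       665.4720
  Σ                    116.6718       795.4665
P = 116.6718; Macaulay duration = 795.4665 / 116.6718 = 6.81799 half-year periods = 3.40899 years.
Modified duration = D_Mac / (1 + y) = 3.40899 / 1.03 = 3.30970 years.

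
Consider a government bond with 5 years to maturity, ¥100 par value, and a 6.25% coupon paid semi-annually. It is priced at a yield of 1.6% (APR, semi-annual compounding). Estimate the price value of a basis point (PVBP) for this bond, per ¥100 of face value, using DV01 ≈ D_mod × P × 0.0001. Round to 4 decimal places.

Periodic yield y = 0.008.
  t   CF        PV=CF/(1+0.008)^t    t·PV
  1        3.125         3.1002         3.1002
  2        3.125         3.0756         6.1512
  3        3.125         3.0512         9.1536
  4        3.125         3.0270        12.1079
  5        3.125         3.0029        15.0147
  6        3.125         2.9791        17.8747
  7        3.125         2.9555        20.6883
  8        3.125         2.9320        23.4561
  9        3.125         2.9087        26.1787
  10     103.125        95.2267       952.2668
  Σ                    122.2589     1,085.9921
P = 122.2589; D_Mac = 8.88272 half-year periods = 4.44136 yrs; D_mod = 4.40611 yrs.
DV01 ≈ 4.40611 × 122.2589 × 0.0001 = 0.053869.

¥0.0539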